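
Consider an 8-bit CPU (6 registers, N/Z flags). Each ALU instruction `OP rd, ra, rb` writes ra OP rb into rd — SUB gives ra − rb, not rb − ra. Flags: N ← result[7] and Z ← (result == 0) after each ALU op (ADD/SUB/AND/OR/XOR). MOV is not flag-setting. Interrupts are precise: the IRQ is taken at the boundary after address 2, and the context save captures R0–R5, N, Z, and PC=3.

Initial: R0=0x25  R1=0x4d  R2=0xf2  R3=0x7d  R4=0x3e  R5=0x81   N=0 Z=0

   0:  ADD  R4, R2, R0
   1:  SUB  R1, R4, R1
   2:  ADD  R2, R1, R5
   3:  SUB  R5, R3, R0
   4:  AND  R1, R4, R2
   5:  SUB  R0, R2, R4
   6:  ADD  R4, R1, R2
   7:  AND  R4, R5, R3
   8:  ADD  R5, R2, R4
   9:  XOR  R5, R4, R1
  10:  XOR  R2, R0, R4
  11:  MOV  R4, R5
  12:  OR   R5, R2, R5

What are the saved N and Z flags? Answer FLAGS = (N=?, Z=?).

FLAGS = (N=0, Z=0)

after  0: R0=0x25 R1=0x4d R2=0xf2 R3=0x7d R4=0x17 R5=0x81  N=0 Z=0
after  1: R0=0x25 R1=0xca R2=0xf2 R3=0x7d R4=0x17 R5=0x81  N=1 Z=0
after  2: R0=0x25 R1=0xca R2=0x4b R3=0x7d R4=0x17 R5=0x81  N=0 Z=0
-- IRQ taken; context saved, return-PC = 3 --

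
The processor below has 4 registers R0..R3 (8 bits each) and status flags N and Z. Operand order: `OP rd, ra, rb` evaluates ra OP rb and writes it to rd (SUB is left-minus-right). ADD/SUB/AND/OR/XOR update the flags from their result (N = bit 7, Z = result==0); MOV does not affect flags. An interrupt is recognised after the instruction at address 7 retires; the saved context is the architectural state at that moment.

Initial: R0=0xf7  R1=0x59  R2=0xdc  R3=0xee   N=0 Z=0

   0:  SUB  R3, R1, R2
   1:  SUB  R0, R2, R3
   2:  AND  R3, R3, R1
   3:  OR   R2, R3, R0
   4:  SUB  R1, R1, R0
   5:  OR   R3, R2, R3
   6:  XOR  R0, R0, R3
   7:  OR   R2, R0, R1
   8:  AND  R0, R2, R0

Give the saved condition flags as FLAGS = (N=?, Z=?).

after  0: R0=0xf7 R1=0x59 R2=0xdc R3=0x7d  N=0 Z=0
after  1: R0=0x5f R1=0x59 R2=0xdc R3=0x7d  N=0 Z=0
after  2: R0=0x5f R1=0x59 R2=0xdc R3=0x59  N=0 Z=0
after  3: R0=0x5f R1=0x59 R2=0x5f R3=0x59  N=0 Z=0
after  4: R0=0x5f R1=0xfa R2=0x5f R3=0x59  N=1 Z=0
after  5: R0=0x5f R1=0xfa R2=0x5f R3=0x5f  N=0 Z=0
after  6: R0=0x00 R1=0xfa R2=0x5f R3=0x5f  N=0 Z=1
after  7: R0=0x00 R1=0xfa R2=0xfa R3=0x5f  N=1 Z=0
-- IRQ taken; context saved, return-PC = 8 --

FLAGS = (N=1, Z=0)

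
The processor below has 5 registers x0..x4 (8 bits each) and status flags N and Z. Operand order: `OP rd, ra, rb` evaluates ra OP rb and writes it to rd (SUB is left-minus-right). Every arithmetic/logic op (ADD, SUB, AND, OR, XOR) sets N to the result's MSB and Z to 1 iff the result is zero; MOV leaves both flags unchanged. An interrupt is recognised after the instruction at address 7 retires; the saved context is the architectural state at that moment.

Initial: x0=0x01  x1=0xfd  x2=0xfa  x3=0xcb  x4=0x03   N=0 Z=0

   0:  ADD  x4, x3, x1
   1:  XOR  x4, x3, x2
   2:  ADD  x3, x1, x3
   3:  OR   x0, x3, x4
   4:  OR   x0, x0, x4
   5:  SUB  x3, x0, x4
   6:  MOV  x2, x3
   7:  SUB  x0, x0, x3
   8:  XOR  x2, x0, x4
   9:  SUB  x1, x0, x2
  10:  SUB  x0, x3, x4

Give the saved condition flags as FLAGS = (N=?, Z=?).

after  0: x0=0x01 x1=0xfd x2=0xfa x3=0xcb x4=0xc8  N=1 Z=0
after  1: x0=0x01 x1=0xfd x2=0xfa x3=0xcb x4=0x31  N=0 Z=0
after  2: x0=0x01 x1=0xfd x2=0xfa x3=0xc8 x4=0x31  N=1 Z=0
after  3: x0=0xf9 x1=0xfd x2=0xfa x3=0xc8 x4=0x31  N=1 Z=0
after  4: x0=0xf9 x1=0xfd x2=0xfa x3=0xc8 x4=0x31  N=1 Z=0
after  5: x0=0xf9 x1=0xfd x2=0xfa x3=0xc8 x4=0x31  N=1 Z=0
after  6: x0=0xf9 x1=0xfd x2=0xc8 x3=0xc8 x4=0x31  N=1 Z=0
after  7: x0=0x31 x1=0xfd x2=0xc8 x3=0xc8 x4=0x31  N=0 Z=0
-- IRQ taken; context saved, return-PC = 8 --

FLAGS = (N=0, Z=0)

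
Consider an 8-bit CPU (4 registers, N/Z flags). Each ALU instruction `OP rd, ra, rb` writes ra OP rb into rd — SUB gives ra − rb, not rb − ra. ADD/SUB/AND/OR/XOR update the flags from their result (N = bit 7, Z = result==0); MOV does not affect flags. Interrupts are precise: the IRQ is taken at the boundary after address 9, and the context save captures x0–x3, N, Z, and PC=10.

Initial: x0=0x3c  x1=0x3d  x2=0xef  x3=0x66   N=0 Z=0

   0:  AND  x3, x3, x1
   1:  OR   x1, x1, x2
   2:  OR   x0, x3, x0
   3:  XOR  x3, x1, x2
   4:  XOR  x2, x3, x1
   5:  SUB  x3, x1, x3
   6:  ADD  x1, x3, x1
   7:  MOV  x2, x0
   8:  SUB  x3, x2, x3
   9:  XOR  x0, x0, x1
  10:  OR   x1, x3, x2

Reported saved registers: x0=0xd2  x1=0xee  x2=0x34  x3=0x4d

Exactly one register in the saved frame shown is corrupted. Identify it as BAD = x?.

BAD = x2

after  0: x0=0x3c x1=0x3d x2=0xef x3=0x24  N=0 Z=0
after  1: x0=0x3c x1=0xff x2=0xef x3=0x24  N=1 Z=0
after  2: x0=0x3c x1=0xff x2=0xef x3=0x24  N=0 Z=0
after  3: x0=0x3c x1=0xff x2=0xef x3=0x10  N=0 Z=0
after  4: x0=0x3c x1=0xff x2=0xef x3=0x10  N=1 Z=0
after  5: x0=0x3c x1=0xff x2=0xef x3=0xef  N=1 Z=0
after  6: x0=0x3c x1=0xee x2=0xef x3=0xef  N=1 Z=0
after  7: x0=0x3c x1=0xee x2=0x3c x3=0xef  N=1 Z=0
after  8: x0=0x3c x1=0xee x2=0x3c x3=0x4d  N=0 Z=0
after  9: x0=0xd2 x1=0xee x2=0x3c x3=0x4d  N=1 Z=0
-- IRQ taken; context saved, return-PC = 10 --
mismatch: x2: reported 0x34 vs actual 0x3c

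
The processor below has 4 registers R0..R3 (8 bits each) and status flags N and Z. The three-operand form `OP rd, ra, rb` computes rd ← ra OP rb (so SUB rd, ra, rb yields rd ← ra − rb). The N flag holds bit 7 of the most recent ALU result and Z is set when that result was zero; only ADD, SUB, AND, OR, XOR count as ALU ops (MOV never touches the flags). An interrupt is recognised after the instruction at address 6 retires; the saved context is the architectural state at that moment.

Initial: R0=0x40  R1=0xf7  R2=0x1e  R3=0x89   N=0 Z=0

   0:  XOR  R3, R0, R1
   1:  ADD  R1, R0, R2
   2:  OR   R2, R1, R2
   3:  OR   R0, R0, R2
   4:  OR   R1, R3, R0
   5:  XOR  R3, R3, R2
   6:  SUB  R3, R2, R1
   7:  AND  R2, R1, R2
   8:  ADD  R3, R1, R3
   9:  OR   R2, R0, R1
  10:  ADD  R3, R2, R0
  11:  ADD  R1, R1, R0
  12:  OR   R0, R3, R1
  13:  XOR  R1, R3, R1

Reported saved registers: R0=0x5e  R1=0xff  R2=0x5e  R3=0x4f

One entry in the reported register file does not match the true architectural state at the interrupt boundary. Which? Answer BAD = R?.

BAD = R3

after  0: R0=0x40 R1=0xf7 R2=0x1e R3=0xb7  N=1 Z=0
after  1: R0=0x40 R1=0x5e R2=0x1e R3=0xb7  N=0 Z=0
after  2: R0=0x40 R1=0x5e R2=0x5e R3=0xb7  N=0 Z=0
after  3: R0=0x5e R1=0x5e R2=0x5e R3=0xb7  N=0 Z=0
after  4: R0=0x5e R1=0xff R2=0x5e R3=0xb7  N=1 Z=0
after  5: R0=0x5e R1=0xff R2=0x5e R3=0xe9  N=1 Z=0
after  6: R0=0x5e R1=0xff R2=0x5e R3=0x5f  N=0 Z=0
-- IRQ taken; context saved, return-PC = 7 --
mismatch: R3: reported 0x4f vs actual 0x5f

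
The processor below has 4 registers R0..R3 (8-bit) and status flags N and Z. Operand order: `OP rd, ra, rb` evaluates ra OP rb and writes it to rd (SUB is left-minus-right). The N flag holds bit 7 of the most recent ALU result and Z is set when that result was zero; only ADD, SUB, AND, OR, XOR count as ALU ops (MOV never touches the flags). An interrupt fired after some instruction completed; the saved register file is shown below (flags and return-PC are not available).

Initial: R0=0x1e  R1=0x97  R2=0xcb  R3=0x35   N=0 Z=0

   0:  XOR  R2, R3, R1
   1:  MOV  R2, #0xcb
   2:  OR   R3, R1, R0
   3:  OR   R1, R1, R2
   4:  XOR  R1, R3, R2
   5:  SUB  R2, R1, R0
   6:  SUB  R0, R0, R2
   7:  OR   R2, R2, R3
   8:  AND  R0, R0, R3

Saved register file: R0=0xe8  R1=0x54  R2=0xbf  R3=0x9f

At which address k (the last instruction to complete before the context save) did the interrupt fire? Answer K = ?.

after  0: R0=0x1e R1=0x97 R2=0xa2 R3=0x35  N=1 Z=0
after  1: R0=0x1e R1=0x97 R2=0xcb R3=0x35  N=1 Z=0
after  2: R0=0x1e R1=0x97 R2=0xcb R3=0x9f  N=1 Z=0
after  3: R0=0x1e R1=0xdf R2=0xcb R3=0x9f  N=1 Z=0
after  4: R0=0x1e R1=0x54 R2=0xcb R3=0x9f  N=0 Z=0
after  5: R0=0x1e R1=0x54 R2=0x36 R3=0x9f  N=0 Z=0
after  6: R0=0xe8 R1=0x54 R2=0x36 R3=0x9f  N=1 Z=0
after  7: R0=0xe8 R1=0x54 R2=0xbf R3=0x9f  N=1 Z=0
-- IRQ taken; context saved, return-PC = 8 --

K = 7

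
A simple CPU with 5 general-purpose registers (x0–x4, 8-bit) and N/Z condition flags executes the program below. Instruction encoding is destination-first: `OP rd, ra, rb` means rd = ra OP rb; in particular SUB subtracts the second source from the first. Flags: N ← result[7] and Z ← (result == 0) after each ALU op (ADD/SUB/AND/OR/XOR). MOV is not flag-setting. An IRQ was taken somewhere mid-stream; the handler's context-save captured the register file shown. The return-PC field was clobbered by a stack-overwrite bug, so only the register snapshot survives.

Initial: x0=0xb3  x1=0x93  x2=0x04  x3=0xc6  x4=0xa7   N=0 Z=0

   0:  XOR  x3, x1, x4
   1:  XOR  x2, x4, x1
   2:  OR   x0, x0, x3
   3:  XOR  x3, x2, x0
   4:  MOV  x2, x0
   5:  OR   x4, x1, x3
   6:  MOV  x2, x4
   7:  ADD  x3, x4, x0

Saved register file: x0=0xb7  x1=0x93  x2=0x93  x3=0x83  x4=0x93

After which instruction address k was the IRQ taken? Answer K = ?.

K = 6

after  0: x0=0xb3 x1=0x93 x2=0x04 x3=0x34 x4=0xa7  N=0 Z=0
after  1: x0=0xb3 x1=0x93 x2=0x34 x3=0x34 x4=0xa7  N=0 Z=0
after  2: x0=0xb7 x1=0x93 x2=0x34 x3=0x34 x4=0xa7  N=1 Z=0
after  3: x0=0xb7 x1=0x93 x2=0x34 x3=0x83 x4=0xa7  N=1 Z=0
after  4: x0=0xb7 x1=0x93 x2=0xb7 x3=0x83 x4=0xa7  N=1 Z=0
after  5: x0=0xb7 x1=0x93 x2=0xb7 x3=0x83 x4=0x93  N=1 Z=0
after  6: x0=0xb7 x1=0x93 x2=0x93 x3=0x83 x4=0x93  N=1 Z=0
-- IRQ taken; context saved, return-PC = 7 --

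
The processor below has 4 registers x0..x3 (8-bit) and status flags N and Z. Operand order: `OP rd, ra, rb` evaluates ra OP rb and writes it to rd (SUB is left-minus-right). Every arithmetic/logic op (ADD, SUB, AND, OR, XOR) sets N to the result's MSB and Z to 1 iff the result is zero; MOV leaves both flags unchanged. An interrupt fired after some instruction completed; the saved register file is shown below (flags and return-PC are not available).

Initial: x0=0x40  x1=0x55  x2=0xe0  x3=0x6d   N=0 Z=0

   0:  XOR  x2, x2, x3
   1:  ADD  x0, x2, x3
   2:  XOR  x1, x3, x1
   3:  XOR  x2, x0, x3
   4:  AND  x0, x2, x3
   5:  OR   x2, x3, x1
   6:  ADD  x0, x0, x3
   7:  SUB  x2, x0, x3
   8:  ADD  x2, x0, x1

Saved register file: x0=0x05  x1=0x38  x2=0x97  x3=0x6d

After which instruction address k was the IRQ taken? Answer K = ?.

after  0: x0=0x40 x1=0x55 x2=0x8d x3=0x6d  N=1 Z=0
after  1: x0=0xfa x1=0x55 x2=0x8d x3=0x6d  N=1 Z=0
after  2: x0=0xfa x1=0x38 x2=0x8d x3=0x6d  N=0 Z=0
after  3: x0=0xfa x1=0x38 x2=0x97 x3=0x6d  N=1 Z=0
after  4: x0=0x05 x1=0x38 x2=0x97 x3=0x6d  N=0 Z=0
-- IRQ taken; context saved, return-PC = 5 --

K = 4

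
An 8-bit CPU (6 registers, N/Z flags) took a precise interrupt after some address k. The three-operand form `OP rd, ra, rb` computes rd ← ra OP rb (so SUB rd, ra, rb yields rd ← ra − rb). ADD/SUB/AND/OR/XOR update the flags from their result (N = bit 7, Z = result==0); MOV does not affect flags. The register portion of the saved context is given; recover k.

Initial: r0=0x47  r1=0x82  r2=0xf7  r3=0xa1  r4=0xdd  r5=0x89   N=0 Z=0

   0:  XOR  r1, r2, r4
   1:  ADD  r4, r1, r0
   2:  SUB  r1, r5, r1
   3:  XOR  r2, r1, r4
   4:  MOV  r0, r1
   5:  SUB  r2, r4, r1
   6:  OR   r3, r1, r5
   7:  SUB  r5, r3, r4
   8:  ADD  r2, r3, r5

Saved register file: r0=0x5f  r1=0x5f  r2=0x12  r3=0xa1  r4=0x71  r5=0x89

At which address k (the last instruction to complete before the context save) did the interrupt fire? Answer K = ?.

after  0: r0=0x47 r1=0x2a r2=0xf7 r3=0xa1 r4=0xdd r5=0x89  N=0 Z=0
after  1: r0=0x47 r1=0x2a r2=0xf7 r3=0xa1 r4=0x71 r5=0x89  N=0 Z=0
after  2: r0=0x47 r1=0x5f r2=0xf7 r3=0xa1 r4=0x71 r5=0x89  N=0 Z=0
after  3: r0=0x47 r1=0x5f r2=0x2e r3=0xa1 r4=0x71 r5=0x89  N=0 Z=0
after  4: r0=0x5f r1=0x5f r2=0x2e r3=0xa1 r4=0x71 r5=0x89  N=0 Z=0
after  5: r0=0x5f r1=0x5f r2=0x12 r3=0xa1 r4=0x71 r5=0x89  N=0 Z=0
-- IRQ taken; context saved, return-PC = 6 --

K = 5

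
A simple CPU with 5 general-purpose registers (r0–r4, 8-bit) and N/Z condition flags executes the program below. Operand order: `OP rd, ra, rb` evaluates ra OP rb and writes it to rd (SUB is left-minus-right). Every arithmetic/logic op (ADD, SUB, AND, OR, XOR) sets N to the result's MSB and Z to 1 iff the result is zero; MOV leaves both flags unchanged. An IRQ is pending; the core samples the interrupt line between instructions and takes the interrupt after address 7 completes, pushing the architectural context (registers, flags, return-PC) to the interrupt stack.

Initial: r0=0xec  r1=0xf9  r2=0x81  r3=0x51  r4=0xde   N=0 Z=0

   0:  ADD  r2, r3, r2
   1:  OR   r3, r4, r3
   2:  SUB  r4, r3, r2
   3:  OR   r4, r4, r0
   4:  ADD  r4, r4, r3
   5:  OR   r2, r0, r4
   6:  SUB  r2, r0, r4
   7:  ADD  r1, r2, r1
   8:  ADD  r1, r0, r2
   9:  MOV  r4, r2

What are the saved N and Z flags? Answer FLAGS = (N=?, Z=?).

FLAGS = (N=0, Z=0)

after  0: r0=0xec r1=0xf9 r2=0xd2 r3=0x51 r4=0xde  N=1 Z=0
after  1: r0=0xec r1=0xf9 r2=0xd2 r3=0xdf r4=0xde  N=1 Z=0
after  2: r0=0xec r1=0xf9 r2=0xd2 r3=0xdf r4=0x0d  N=0 Z=0
after  3: r0=0xec r1=0xf9 r2=0xd2 r3=0xdf r4=0xed  N=1 Z=0
after  4: r0=0xec r1=0xf9 r2=0xd2 r3=0xdf r4=0xcc  N=1 Z=0
after  5: r0=0xec r1=0xf9 r2=0xec r3=0xdf r4=0xcc  N=1 Z=0
after  6: r0=0xec r1=0xf9 r2=0x20 r3=0xdf r4=0xcc  N=0 Z=0
after  7: r0=0xec r1=0x19 r2=0x20 r3=0xdf r4=0xcc  N=0 Z=0
-- IRQ taken; context saved, return-PC = 8 --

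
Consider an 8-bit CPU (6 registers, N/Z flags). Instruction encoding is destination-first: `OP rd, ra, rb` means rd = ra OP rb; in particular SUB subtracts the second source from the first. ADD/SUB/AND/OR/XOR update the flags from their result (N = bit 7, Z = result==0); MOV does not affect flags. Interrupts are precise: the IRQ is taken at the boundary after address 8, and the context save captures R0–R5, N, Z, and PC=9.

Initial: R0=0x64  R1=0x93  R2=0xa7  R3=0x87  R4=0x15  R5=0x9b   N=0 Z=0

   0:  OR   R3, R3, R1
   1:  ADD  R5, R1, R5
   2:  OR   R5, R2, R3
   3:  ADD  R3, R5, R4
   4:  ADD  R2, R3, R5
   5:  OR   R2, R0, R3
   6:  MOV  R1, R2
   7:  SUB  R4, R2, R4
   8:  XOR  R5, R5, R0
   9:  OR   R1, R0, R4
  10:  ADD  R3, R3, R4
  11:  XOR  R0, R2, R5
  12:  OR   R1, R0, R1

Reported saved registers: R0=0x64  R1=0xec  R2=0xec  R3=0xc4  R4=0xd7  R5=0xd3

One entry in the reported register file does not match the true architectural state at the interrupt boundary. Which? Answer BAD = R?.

BAD = R3

after  0: R0=0x64 R1=0x93 R2=0xa7 R3=0x97 R4=0x15 R5=0x9b  N=1 Z=0
after  1: R0=0x64 R1=0x93 R2=0xa7 R3=0x97 R4=0x15 R5=0x2e  N=0 Z=0
after  2: R0=0x64 R1=0x93 R2=0xa7 R3=0x97 R4=0x15 R5=0xb7  N=1 Z=0
after  3: R0=0x64 R1=0x93 R2=0xa7 R3=0xcc R4=0x15 R5=0xb7  N=1 Z=0
after  4: R0=0x64 R1=0x93 R2=0x83 R3=0xcc R4=0x15 R5=0xb7  N=1 Z=0
after  5: R0=0x64 R1=0x93 R2=0xec R3=0xcc R4=0x15 R5=0xb7  N=1 Z=0
after  6: R0=0x64 R1=0xec R2=0xec R3=0xcc R4=0x15 R5=0xb7  N=1 Z=0
after  7: R0=0x64 R1=0xec R2=0xec R3=0xcc R4=0xd7 R5=0xb7  N=1 Z=0
after  8: R0=0x64 R1=0xec R2=0xec R3=0xcc R4=0xd7 R5=0xd3  N=1 Z=0
-- IRQ taken; context saved, return-PC = 9 --
mismatch: R3: reported 0xc4 vs actual 0xcc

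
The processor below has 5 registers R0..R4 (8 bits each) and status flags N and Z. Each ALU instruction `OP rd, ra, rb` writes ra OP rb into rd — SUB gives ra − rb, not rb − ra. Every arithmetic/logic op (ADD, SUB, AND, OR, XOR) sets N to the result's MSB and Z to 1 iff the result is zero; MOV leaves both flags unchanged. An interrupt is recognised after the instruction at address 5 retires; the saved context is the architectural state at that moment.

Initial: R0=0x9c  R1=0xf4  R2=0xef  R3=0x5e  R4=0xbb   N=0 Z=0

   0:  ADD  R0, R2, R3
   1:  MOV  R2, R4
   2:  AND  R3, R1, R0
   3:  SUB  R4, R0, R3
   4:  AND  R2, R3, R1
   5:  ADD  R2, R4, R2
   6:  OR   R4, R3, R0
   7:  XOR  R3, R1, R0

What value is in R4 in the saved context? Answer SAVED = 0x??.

after  0: R0=0x4d R1=0xf4 R2=0xef R3=0x5e R4=0xbb  N=0 Z=0
after  1: R0=0x4d R1=0xf4 R2=0xbb R3=0x5e R4=0xbb  N=0 Z=0
after  2: R0=0x4d R1=0xf4 R2=0xbb R3=0x44 R4=0xbb  N=0 Z=0
after  3: R0=0x4d R1=0xf4 R2=0xbb R3=0x44 R4=0x09  N=0 Z=0
after  4: R0=0x4d R1=0xf4 R2=0x44 R3=0x44 R4=0x09  N=0 Z=0
after  5: R0=0x4d R1=0xf4 R2=0x4d R3=0x44 R4=0x09  N=0 Z=0
-- IRQ taken; context saved, return-PC = 6 --

SAVED = 0x09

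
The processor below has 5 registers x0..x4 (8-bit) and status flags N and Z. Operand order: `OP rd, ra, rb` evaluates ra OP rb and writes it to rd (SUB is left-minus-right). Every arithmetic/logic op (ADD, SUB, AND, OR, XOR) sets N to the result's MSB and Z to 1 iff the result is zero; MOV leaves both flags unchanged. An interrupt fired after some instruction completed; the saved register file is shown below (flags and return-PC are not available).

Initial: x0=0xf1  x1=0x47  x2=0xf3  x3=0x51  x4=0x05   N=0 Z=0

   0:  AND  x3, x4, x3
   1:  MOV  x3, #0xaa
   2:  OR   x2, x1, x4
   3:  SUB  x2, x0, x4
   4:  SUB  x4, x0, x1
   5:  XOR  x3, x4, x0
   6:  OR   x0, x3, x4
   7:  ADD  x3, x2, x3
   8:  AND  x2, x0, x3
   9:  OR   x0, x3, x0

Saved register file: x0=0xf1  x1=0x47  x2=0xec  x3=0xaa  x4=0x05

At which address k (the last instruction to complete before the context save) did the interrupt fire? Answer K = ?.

after  0: x0=0xf1 x1=0x47 x2=0xf3 x3=0x01 x4=0x05  N=0 Z=0
after  1: x0=0xf1 x1=0x47 x2=0xf3 x3=0xaa x4=0x05  N=0 Z=0
after  2: x0=0xf1 x1=0x47 x2=0x47 x3=0xaa x4=0x05  N=0 Z=0
after  3: x0=0xf1 x1=0x47 x2=0xec x3=0xaa x4=0x05  N=1 Z=0
-- IRQ taken; context saved, return-PC = 4 --

K = 3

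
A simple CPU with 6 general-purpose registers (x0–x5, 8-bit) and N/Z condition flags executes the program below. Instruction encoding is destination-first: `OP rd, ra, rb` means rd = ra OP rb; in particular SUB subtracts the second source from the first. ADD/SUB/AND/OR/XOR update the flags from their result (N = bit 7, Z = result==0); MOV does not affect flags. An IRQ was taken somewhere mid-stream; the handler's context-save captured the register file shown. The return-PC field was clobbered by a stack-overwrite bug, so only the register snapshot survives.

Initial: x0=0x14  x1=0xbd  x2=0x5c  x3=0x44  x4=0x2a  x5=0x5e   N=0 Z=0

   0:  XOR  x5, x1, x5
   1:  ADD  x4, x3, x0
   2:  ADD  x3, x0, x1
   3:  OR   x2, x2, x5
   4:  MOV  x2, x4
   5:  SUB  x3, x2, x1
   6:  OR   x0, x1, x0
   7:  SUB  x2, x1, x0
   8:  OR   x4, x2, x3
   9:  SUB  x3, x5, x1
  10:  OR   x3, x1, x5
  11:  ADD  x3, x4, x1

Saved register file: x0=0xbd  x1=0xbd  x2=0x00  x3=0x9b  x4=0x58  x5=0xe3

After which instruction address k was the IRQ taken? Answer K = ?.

after  0: x0=0x14 x1=0xbd x2=0x5c x3=0x44 x4=0x2a x5=0xe3  N=1 Z=0
after  1: x0=0x14 x1=0xbd x2=0x5c x3=0x44 x4=0x58 x5=0xe3  N=0 Z=0
after  2: x0=0x14 x1=0xbd x2=0x5c x3=0xd1 x4=0x58 x5=0xe3  N=1 Z=0
after  3: x0=0x14 x1=0xbd x2=0xff x3=0xd1 x4=0x58 x5=0xe3  N=1 Z=0
after  4: x0=0x14 x1=0xbd x2=0x58 x3=0xd1 x4=0x58 x5=0xe3  N=1 Z=0
after  5: x0=0x14 x1=0xbd x2=0x58 x3=0x9b x4=0x58 x5=0xe3  N=1 Z=0
after  6: x0=0xbd x1=0xbd x2=0x58 x3=0x9b x4=0x58 x5=0xe3  N=1 Z=0
after  7: x0=0xbd x1=0xbd x2=0x00 x3=0x9b x4=0x58 x5=0xe3  N=0 Z=1
-- IRQ taken; context saved, return-PC = 8 --

K = 7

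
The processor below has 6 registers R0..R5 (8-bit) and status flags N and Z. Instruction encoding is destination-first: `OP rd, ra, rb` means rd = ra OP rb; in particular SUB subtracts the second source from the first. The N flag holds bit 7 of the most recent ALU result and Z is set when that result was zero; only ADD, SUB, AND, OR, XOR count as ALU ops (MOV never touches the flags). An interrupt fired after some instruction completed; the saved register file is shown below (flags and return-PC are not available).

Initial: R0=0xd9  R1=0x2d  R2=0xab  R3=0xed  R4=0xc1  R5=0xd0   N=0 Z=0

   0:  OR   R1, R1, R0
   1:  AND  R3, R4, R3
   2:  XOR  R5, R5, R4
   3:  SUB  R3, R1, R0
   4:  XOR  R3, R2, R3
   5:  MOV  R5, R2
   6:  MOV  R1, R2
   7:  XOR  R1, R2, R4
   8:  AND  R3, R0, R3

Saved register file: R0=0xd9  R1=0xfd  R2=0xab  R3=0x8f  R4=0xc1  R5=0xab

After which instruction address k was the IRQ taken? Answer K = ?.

K = 5

after  0: R0=0xd9 R1=0xfd R2=0xab R3=0xed R4=0xc1 R5=0xd0  N=1 Z=0
after  1: R0=0xd9 R1=0xfd R2=0xab R3=0xc1 R4=0xc1 R5=0xd0  N=1 Z=0
after  2: R0=0xd9 R1=0xfd R2=0xab R3=0xc1 R4=0xc1 R5=0x11  N=0 Z=0
after  3: R0=0xd9 R1=0xfd R2=0xab R3=0x24 R4=0xc1 R5=0x11  N=0 Z=0
after  4: R0=0xd9 R1=0xfd R2=0xab R3=0x8f R4=0xc1 R5=0x11  N=1 Z=0
after  5: R0=0xd9 R1=0xfd R2=0xab R3=0x8f R4=0xc1 R5=0xab  N=1 Z=0
-- IRQ taken; context saved, return-PC = 6 --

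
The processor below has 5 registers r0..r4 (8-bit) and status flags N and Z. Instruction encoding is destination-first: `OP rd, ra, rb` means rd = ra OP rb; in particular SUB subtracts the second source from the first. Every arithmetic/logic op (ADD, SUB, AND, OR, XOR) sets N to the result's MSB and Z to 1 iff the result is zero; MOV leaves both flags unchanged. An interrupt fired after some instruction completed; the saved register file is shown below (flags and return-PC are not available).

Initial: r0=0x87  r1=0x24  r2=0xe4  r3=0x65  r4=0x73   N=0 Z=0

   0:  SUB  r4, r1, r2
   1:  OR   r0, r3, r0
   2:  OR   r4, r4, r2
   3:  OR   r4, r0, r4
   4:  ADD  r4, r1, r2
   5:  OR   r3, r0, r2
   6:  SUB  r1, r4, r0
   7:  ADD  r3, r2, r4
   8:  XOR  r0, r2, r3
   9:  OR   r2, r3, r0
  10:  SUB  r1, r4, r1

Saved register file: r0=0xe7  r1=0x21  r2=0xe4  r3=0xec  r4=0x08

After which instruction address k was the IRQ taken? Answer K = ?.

K = 7

after  0: r0=0x87 r1=0x24 r2=0xe4 r3=0x65 r4=0x40  N=0 Z=0
after  1: r0=0xe7 r1=0x24 r2=0xe4 r3=0x65 r4=0x40  N=1 Z=0
after  2: r0=0xe7 r1=0x24 r2=0xe4 r3=0x65 r4=0xe4  N=1 Z=0
after  3: r0=0xe7 r1=0x24 r2=0xe4 r3=0x65 r4=0xe7  N=1 Z=0
after  4: r0=0xe7 r1=0x24 r2=0xe4 r3=0x65 r4=0x08  N=0 Z=0
after  5: r0=0xe7 r1=0x24 r2=0xe4 r3=0xe7 r4=0x08  N=1 Z=0
after  6: r0=0xe7 r1=0x21 r2=0xe4 r3=0xe7 r4=0x08  N=0 Z=0
after  7: r0=0xe7 r1=0x21 r2=0xe4 r3=0xec r4=0x08  N=1 Z=0
-- IRQ taken; context saved, return-PC = 8 --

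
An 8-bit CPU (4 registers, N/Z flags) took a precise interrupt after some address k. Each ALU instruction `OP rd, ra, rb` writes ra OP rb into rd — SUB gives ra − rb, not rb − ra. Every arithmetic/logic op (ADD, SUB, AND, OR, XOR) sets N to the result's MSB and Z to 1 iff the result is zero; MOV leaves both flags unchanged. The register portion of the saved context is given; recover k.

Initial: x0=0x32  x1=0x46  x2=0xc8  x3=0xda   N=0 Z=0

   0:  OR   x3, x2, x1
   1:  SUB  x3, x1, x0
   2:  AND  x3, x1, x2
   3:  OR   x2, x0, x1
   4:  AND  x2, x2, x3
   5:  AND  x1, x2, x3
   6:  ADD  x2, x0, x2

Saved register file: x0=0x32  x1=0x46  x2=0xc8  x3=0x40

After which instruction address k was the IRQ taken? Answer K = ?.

K = 2

after  0: x0=0x32 x1=0x46 x2=0xc8 x3=0xce  N=1 Z=0
after  1: x0=0x32 x1=0x46 x2=0xc8 x3=0x14  N=0 Z=0
after  2: x0=0x32 x1=0x46 x2=0xc8 x3=0x40  N=0 Z=0
-- IRQ taken; context saved, return-PC = 3 --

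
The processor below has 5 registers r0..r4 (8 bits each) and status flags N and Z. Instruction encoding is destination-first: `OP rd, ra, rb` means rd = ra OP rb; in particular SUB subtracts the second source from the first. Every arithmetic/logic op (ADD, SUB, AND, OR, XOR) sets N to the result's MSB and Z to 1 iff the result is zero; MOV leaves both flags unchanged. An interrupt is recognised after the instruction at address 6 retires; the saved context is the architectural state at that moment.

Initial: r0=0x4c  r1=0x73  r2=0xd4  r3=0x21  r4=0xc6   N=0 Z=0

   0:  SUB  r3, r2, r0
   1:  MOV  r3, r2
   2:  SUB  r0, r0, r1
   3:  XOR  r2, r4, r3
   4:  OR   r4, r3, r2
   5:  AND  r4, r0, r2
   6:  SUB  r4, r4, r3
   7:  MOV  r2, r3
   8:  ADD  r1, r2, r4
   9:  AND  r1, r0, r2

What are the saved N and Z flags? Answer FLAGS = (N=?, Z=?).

after  0: r0=0x4c r1=0x73 r2=0xd4 r3=0x88 r4=0xc6  N=1 Z=0
after  1: r0=0x4c r1=0x73 r2=0xd4 r3=0xd4 r4=0xc6  N=1 Z=0
after  2: r0=0xd9 r1=0x73 r2=0xd4 r3=0xd4 r4=0xc6  N=1 Z=0
after  3: r0=0xd9 r1=0x73 r2=0x12 r3=0xd4 r4=0xc6  N=0 Z=0
after  4: r0=0xd9 r1=0x73 r2=0x12 r3=0xd4 r4=0xd6  N=1 Z=0
after  5: r0=0xd9 r1=0x73 r2=0x12 r3=0xd4 r4=0x10  N=0 Z=0
after  6: r0=0xd9 r1=0x73 r2=0x12 r3=0xd4 r4=0x3c  N=0 Z=0
-- IRQ taken; context saved, return-PC = 7 --

FLAGS = (N=0, Z=0)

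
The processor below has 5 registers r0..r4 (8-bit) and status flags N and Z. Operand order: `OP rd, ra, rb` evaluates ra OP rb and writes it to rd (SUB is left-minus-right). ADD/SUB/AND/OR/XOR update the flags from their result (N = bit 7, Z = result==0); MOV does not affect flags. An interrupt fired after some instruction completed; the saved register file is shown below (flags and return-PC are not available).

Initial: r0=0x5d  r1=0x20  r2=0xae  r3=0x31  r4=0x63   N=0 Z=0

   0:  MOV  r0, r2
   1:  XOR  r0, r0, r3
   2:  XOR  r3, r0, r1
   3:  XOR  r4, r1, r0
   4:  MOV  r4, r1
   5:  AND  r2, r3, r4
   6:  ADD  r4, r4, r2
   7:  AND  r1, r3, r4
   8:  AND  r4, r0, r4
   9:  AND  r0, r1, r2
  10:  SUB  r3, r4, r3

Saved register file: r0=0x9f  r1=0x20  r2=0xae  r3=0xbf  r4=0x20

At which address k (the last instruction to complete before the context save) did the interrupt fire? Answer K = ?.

after  0: r0=0xae r1=0x20 r2=0xae r3=0x31 r4=0x63  N=0 Z=0
after  1: r0=0x9f r1=0x20 r2=0xae r3=0x31 r4=0x63  N=1 Z=0
after  2: r0=0x9f r1=0x20 r2=0xae r3=0xbf r4=0x63  N=1 Z=0
after  3: r0=0x9f r1=0x20 r2=0xae r3=0xbf r4=0xbf  N=1 Z=0
after  4: r0=0x9f r1=0x20 r2=0xae r3=0xbf r4=0x20  N=1 Z=0
-- IRQ taken; context saved, return-PC = 5 --

K = 4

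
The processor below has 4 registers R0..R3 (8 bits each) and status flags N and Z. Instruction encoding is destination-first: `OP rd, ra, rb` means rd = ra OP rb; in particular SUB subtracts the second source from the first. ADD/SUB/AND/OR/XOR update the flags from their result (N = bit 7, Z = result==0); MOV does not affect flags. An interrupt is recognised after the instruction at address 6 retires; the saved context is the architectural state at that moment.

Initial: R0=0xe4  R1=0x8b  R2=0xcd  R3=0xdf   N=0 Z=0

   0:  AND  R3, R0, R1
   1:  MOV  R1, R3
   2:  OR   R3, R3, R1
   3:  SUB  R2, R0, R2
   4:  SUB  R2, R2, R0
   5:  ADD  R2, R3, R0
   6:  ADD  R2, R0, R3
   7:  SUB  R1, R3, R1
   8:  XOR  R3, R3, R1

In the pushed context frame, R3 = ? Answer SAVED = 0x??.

SAVED = 0x80

after  0: R0=0xe4 R1=0x8b R2=0xcd R3=0x80  N=1 Z=0
after  1: R0=0xe4 R1=0x80 R2=0xcd R3=0x80  N=1 Z=0
after  2: R0=0xe4 R1=0x80 R2=0xcd R3=0x80  N=1 Z=0
after  3: R0=0xe4 R1=0x80 R2=0x17 R3=0x80  N=0 Z=0
after  4: R0=0xe4 R1=0x80 R2=0x33 R3=0x80  N=0 Z=0
after  5: R0=0xe4 R1=0x80 R2=0x64 R3=0x80  N=0 Z=0
after  6: R0=0xe4 R1=0x80 R2=0x64 R3=0x80  N=0 Z=0
-- IRQ taken; context saved, return-PC = 7 --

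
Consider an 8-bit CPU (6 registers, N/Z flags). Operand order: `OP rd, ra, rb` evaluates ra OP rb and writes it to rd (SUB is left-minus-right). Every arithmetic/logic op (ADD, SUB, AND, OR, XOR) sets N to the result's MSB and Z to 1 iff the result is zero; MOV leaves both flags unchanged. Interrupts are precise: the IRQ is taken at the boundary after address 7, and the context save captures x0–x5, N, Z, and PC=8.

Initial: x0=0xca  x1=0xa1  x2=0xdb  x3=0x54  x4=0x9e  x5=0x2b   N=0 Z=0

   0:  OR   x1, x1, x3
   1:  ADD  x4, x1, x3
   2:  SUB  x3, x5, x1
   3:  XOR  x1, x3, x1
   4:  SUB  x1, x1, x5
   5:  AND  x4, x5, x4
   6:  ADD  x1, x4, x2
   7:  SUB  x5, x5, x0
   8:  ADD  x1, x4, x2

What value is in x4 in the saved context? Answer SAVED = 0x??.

after  0: x0=0xca x1=0xf5 x2=0xdb x3=0x54 x4=0x9e x5=0x2b  N=1 Z=0
after  1: x0=0xca x1=0xf5 x2=0xdb x3=0x54 x4=0x49 x5=0x2b  N=0 Z=0
after  2: x0=0xca x1=0xf5 x2=0xdb x3=0x36 x4=0x49 x5=0x2b  N=0 Z=0
after  3: x0=0xca x1=0xc3 x2=0xdb x3=0x36 x4=0x49 x5=0x2b  N=1 Z=0
after  4: x0=0xca x1=0x98 x2=0xdb x3=0x36 x4=0x49 x5=0x2b  N=1 Z=0
after  5: x0=0xca x1=0x98 x2=0xdb x3=0x36 x4=0x09 x5=0x2b  N=0 Z=0
after  6: x0=0xca x1=0xe4 x2=0xdb x3=0x36 x4=0x09 x5=0x2b  N=1 Z=0
after  7: x0=0xca x1=0xe4 x2=0xdb x3=0x36 x4=0x09 x5=0x61  N=0 Z=0
-- IRQ taken; context saved, return-PC = 8 --

SAVED = 0x09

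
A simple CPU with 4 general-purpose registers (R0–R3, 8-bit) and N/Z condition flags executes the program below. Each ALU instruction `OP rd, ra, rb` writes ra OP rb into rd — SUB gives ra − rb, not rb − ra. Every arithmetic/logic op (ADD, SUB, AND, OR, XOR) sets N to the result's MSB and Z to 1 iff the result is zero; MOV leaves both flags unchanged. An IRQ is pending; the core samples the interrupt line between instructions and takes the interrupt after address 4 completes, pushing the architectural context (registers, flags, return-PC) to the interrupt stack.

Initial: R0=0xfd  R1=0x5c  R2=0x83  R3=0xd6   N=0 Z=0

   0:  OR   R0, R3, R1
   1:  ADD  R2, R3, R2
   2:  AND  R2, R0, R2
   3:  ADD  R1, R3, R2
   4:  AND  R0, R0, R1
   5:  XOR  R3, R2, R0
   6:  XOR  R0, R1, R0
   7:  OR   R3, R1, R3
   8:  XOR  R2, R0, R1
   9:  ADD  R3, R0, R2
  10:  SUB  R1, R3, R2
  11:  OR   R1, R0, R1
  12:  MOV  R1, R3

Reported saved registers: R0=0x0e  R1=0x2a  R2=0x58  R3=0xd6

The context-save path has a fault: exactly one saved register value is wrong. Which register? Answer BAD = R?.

BAD = R1

after  0: R0=0xde R1=0x5c R2=0x83 R3=0xd6  N=1 Z=0
after  1: R0=0xde R1=0x5c R2=0x59 R3=0xd6  N=0 Z=0
after  2: R0=0xde R1=0x5c R2=0x58 R3=0xd6  N=0 Z=0
after  3: R0=0xde R1=0x2e R2=0x58 R3=0xd6  N=0 Z=0
after  4: R0=0x0e R1=0x2e R2=0x58 R3=0xd6  N=0 Z=0
-- IRQ taken; context saved, return-PC = 5 --
mismatch: R1: reported 0x2a vs actual 0x2e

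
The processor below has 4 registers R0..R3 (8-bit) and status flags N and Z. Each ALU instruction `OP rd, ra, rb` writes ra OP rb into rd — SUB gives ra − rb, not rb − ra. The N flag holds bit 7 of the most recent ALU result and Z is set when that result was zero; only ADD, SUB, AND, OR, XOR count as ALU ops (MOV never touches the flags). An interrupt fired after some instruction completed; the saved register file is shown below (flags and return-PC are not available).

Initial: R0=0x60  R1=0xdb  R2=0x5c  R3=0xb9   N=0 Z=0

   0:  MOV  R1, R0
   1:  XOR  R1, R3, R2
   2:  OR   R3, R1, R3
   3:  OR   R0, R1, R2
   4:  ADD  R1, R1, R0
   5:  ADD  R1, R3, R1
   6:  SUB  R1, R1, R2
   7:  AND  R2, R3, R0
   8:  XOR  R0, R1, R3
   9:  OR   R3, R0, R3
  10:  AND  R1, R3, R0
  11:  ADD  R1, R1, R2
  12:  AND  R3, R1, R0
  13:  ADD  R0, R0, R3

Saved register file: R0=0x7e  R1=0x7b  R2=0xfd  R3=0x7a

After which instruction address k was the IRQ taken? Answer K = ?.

after  0: R0=0x60 R1=0x60 R2=0x5c R3=0xb9  N=0 Z=0
after  1: R0=0x60 R1=0xe5 R2=0x5c R3=0xb9  N=1 Z=0
after  2: R0=0x60 R1=0xe5 R2=0x5c R3=0xfd  N=1 Z=0
after  3: R0=0xfd R1=0xe5 R2=0x5c R3=0xfd  N=1 Z=0
after  4: R0=0xfd R1=0xe2 R2=0x5c R3=0xfd  N=1 Z=0
after  5: R0=0xfd R1=0xdf R2=0x5c R3=0xfd  N=1 Z=0
after  6: R0=0xfd R1=0x83 R2=0x5c R3=0xfd  N=1 Z=0
after  7: R0=0xfd R1=0x83 R2=0xfd R3=0xfd  N=1 Z=0
after  8: R0=0x7e R1=0x83 R2=0xfd R3=0xfd  N=0 Z=0
after  9: R0=0x7e R1=0x83 R2=0xfd R3=0xff  N=1 Z=0
after 10: R0=0x7e R1=0x7e R2=0xfd R3=0xff  N=0 Z=0
after 11: R0=0x7e R1=0x7b R2=0xfd R3=0xff  N=0 Z=0
after 12: R0=0x7e R1=0x7b R2=0xfd R3=0x7a  N=0 Z=0
-- IRQ taken; context saved, return-PC = 13 --

K = 12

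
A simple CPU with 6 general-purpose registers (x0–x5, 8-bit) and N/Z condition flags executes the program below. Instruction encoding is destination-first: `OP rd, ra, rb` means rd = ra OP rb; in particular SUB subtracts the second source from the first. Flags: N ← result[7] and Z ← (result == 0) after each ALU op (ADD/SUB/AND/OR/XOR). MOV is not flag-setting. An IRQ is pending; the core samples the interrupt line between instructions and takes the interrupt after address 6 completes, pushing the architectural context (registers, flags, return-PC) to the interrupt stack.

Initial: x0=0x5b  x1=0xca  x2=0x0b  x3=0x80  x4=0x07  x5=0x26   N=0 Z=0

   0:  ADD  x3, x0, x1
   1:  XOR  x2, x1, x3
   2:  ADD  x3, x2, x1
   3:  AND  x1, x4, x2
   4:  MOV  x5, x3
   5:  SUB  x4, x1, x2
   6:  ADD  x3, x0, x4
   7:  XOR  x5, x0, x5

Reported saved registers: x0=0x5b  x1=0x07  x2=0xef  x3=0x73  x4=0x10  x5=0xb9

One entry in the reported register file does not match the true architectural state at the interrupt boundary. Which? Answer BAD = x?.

after  0: x0=0x5b x1=0xca x2=0x0b x3=0x25 x4=0x07 x5=0x26  N=0 Z=0
after  1: x0=0x5b x1=0xca x2=0xef x3=0x25 x4=0x07 x5=0x26  N=1 Z=0
after  2: x0=0x5b x1=0xca x2=0xef x3=0xb9 x4=0x07 x5=0x26  N=1 Z=0
after  3: x0=0x5b x1=0x07 x2=0xef x3=0xb9 x4=0x07 x5=0x26  N=0 Z=0
after  4: x0=0x5b x1=0x07 x2=0xef x3=0xb9 x4=0x07 x5=0xb9  N=0 Z=0
after  5: x0=0x5b x1=0x07 x2=0xef x3=0xb9 x4=0x18 x5=0xb9  N=0 Z=0
after  6: x0=0x5b x1=0x07 x2=0xef x3=0x73 x4=0x18 x5=0xb9  N=0 Z=0
-- IRQ taken; context saved, return-PC = 7 --
mismatch: x4: reported 0x10 vs actual 0x18

BAD = x4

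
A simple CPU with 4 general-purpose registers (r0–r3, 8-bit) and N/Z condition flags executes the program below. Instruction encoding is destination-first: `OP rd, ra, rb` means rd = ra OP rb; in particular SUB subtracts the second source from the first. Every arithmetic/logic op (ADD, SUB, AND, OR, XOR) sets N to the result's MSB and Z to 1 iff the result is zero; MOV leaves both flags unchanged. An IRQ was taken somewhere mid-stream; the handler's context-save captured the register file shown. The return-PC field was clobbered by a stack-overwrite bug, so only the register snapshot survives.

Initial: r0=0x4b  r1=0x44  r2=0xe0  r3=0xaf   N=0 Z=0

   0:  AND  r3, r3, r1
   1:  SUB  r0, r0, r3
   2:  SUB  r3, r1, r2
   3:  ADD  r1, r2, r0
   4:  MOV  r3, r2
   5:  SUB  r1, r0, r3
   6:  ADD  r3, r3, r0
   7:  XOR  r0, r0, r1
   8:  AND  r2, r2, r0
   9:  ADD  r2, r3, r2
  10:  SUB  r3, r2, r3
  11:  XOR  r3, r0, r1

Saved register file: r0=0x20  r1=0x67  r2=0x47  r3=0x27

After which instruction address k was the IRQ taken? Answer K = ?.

after  0: r0=0x4b r1=0x44 r2=0xe0 r3=0x04  N=0 Z=0
after  1: r0=0x47 r1=0x44 r2=0xe0 r3=0x04  N=0 Z=0
after  2: r0=0x47 r1=0x44 r2=0xe0 r3=0x64  N=0 Z=0
after  3: r0=0x47 r1=0x27 r2=0xe0 r3=0x64  N=0 Z=0
after  4: r0=0x47 r1=0x27 r2=0xe0 r3=0xe0  N=0 Z=0
after  5: r0=0x47 r1=0x67 r2=0xe0 r3=0xe0  N=0 Z=0
after  6: r0=0x47 r1=0x67 r2=0xe0 r3=0x27  N=0 Z=0
after  7: r0=0x20 r1=0x67 r2=0xe0 r3=0x27  N=0 Z=0
after  8: r0=0x20 r1=0x67 r2=0x20 r3=0x27  N=0 Z=0
after  9: r0=0x20 r1=0x67 r2=0x47 r3=0x27  N=0 Z=0
-- IRQ taken; context saved, return-PC = 10 --

K = 9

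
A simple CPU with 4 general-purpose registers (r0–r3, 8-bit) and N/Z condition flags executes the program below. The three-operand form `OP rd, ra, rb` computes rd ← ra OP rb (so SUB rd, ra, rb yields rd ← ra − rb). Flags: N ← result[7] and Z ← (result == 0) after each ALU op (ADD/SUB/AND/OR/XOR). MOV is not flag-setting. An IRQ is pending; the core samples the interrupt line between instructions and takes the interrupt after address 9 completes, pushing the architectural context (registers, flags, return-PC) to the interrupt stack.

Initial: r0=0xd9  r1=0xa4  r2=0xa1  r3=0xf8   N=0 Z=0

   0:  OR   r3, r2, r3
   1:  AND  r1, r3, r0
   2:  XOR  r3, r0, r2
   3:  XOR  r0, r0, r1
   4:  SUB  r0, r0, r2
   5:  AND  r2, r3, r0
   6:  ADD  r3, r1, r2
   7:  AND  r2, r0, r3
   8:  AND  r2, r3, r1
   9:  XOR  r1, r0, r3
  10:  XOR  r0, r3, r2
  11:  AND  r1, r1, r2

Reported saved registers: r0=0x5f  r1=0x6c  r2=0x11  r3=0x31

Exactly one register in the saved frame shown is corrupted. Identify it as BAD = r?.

BAD = r1

after  0: r0=0xd9 r1=0xa4 r2=0xa1 r3=0xf9  N=1 Z=0
after  1: r0=0xd9 r1=0xd9 r2=0xa1 r3=0xf9  N=1 Z=0
after  2: r0=0xd9 r1=0xd9 r2=0xa1 r3=0x78  N=0 Z=0
after  3: r0=0x00 r1=0xd9 r2=0xa1 r3=0x78  N=0 Z=1
after  4: r0=0x5f r1=0xd9 r2=0xa1 r3=0x78  N=0 Z=0
after  5: r0=0x5f r1=0xd9 r2=0x58 r3=0x78  N=0 Z=0
after  6: r0=0x5f r1=0xd9 r2=0x58 r3=0x31  N=0 Z=0
after  7: r0=0x5f r1=0xd9 r2=0x11 r3=0x31  N=0 Z=0
after  8: r0=0x5f r1=0xd9 r2=0x11 r3=0x31  N=0 Z=0
after  9: r0=0x5f r1=0x6e r2=0x11 r3=0x31  N=0 Z=0
-- IRQ taken; context saved, return-PC = 10 --
mismatch: r1: reported 0x6c vs actual 0x6e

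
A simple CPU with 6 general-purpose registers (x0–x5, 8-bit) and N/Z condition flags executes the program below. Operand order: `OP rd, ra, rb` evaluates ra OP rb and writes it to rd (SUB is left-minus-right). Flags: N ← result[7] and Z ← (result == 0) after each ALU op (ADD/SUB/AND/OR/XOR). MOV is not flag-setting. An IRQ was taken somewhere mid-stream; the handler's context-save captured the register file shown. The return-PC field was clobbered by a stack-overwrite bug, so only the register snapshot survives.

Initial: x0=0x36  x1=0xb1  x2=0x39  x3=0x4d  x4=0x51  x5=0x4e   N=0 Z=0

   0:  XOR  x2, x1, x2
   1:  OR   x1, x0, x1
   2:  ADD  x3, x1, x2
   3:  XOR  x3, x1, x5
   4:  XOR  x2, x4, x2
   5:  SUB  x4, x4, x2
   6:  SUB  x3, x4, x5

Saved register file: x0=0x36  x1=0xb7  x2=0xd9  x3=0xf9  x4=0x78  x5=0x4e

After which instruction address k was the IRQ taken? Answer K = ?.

after  0: x0=0x36 x1=0xb1 x2=0x88 x3=0x4d x4=0x51 x5=0x4e  N=1 Z=0
after  1: x0=0x36 x1=0xb7 x2=0x88 x3=0x4d x4=0x51 x5=0x4e  N=1 Z=0
after  2: x0=0x36 x1=0xb7 x2=0x88 x3=0x3f x4=0x51 x5=0x4e  N=0 Z=0
after  3: x0=0x36 x1=0xb7 x2=0x88 x3=0xf9 x4=0x51 x5=0x4e  N=1 Z=0
after  4: x0=0x36 x1=0xb7 x2=0xd9 x3=0xf9 x4=0x51 x5=0x4e  N=1 Z=0
after  5: x0=0x36 x1=0xb7 x2=0xd9 x3=0xf9 x4=0x78 x5=0x4e  N=0 Z=0
-- IRQ taken; context saved, return-PC = 6 --

K = 5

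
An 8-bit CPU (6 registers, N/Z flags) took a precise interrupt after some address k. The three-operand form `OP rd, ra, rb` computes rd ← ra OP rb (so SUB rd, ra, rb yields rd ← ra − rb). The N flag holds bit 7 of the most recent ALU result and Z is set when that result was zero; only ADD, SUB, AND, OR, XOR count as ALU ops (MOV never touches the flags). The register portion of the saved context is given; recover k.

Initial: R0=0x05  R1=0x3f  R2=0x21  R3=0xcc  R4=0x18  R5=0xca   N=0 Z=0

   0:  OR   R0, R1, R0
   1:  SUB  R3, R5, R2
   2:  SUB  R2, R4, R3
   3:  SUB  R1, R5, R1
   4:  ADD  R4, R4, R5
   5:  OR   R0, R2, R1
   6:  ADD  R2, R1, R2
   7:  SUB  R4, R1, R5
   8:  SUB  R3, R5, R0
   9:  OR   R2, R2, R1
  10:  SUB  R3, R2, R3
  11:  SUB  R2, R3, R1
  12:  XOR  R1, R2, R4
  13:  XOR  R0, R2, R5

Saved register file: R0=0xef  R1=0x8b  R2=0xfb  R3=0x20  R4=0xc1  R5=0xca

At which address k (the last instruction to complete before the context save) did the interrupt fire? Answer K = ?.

K = 10

after  0: R0=0x3f R1=0x3f R2=0x21 R3=0xcc R4=0x18 R5=0xca  N=0 Z=0
after  1: R0=0x3f R1=0x3f R2=0x21 R3=0xa9 R4=0x18 R5=0xca  N=1 Z=0
after  2: R0=0x3f R1=0x3f R2=0x6f R3=0xa9 R4=0x18 R5=0xca  N=0 Z=0
after  3: R0=0x3f R1=0x8b R2=0x6f R3=0xa9 R4=0x18 R5=0xca  N=1 Z=0
after  4: R0=0x3f R1=0x8b R2=0x6f R3=0xa9 R4=0xe2 R5=0xca  N=1 Z=0
after  5: R0=0xef R1=0x8b R2=0x6f R3=0xa9 R4=0xe2 R5=0xca  N=1 Z=0
after  6: R0=0xef R1=0x8b R2=0xfa R3=0xa9 R4=0xe2 R5=0xca  N=1 Z=0
after  7: R0=0xef R1=0x8b R2=0xfa R3=0xa9 R4=0xc1 R5=0xca  N=1 Z=0
after  8: R0=0xef R1=0x8b R2=0xfa R3=0xdb R4=0xc1 R5=0xca  N=1 Z=0
after  9: R0=0xef R1=0x8b R2=0xfb R3=0xdb R4=0xc1 R5=0xca  N=1 Z=0
after 10: R0=0xef R1=0x8b R2=0xfb R3=0x20 R4=0xc1 R5=0xca  N=0 Z=0
-- IRQ taken; context saved, return-PC = 11 --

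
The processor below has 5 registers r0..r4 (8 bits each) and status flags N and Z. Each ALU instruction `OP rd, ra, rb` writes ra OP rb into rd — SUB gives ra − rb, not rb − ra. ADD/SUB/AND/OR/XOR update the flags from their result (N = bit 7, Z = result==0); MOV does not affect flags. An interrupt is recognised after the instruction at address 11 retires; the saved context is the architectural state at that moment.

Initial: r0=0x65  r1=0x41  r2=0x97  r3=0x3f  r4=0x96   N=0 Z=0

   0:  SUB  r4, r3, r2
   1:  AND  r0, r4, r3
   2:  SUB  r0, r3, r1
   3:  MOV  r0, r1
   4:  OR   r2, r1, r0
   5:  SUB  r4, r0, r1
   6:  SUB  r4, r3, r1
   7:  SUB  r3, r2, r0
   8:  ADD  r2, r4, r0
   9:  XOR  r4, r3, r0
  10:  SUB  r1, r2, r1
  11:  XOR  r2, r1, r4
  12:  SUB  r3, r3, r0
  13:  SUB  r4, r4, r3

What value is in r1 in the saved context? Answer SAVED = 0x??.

SAVED = 0xfe

after  0: r0=0x65 r1=0x41 r2=0x97 r3=0x3f r4=0xa8  N=1 Z=0
after  1: r0=0x28 r1=0x41 r2=0x97 r3=0x3f r4=0xa8  N=0 Z=0
after  2: r0=0xfe r1=0x41 r2=0x97 r3=0x3f r4=0xa8  N=1 Z=0
after  3: r0=0x41 r1=0x41 r2=0x97 r3=0x3f r4=0xa8  N=1 Z=0
after  4: r0=0x41 r1=0x41 r2=0x41 r3=0x3f r4=0xa8  N=0 Z=0
after  5: r0=0x41 r1=0x41 r2=0x41 r3=0x3f r4=0x00  N=0 Z=1
after  6: r0=0x41 r1=0x41 r2=0x41 r3=0x3f r4=0xfe  N=1 Z=0
after  7: r0=0x41 r1=0x41 r2=0x41 r3=0x00 r4=0xfe  N=0 Z=1
after  8: r0=0x41 r1=0x41 r2=0x3f r3=0x00 r4=0xfe  N=0 Z=0
after  9: r0=0x41 r1=0x41 r2=0x3f r3=0x00 r4=0x41  N=0 Z=0
after 10: r0=0x41 r1=0xfe r2=0x3f r3=0x00 r4=0x41  N=1 Z=0
after 11: r0=0x41 r1=0xfe r2=0xbf r3=0x00 r4=0x41  N=1 Z=0
-- IRQ taken; context saved, return-PC = 12 --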